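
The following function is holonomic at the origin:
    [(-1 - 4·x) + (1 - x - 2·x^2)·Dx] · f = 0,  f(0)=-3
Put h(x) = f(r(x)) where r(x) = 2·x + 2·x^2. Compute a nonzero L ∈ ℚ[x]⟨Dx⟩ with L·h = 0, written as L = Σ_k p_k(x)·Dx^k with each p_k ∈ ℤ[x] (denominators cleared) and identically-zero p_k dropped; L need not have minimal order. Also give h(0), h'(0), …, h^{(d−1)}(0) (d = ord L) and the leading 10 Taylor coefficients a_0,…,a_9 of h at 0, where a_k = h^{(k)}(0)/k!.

L = (2 + 20·x + 48·x^2 + 32·x^3) + (-1 + 2·x + 10·x^2 + 16·x^3 + 8·x^4)·Dx  (order 1).
h: a_k = -3, -6, -42, -192, -924, -4488, -21624, -104448, -504336, -2435040, …
ICs: h(0) = -3.

f: a_k = -3, -3, -9, -15, -33, -63, -129, -255, -513, -1023, …
Substitute x→r, Dx→(1/r')Dx; clear ⇒ L₀.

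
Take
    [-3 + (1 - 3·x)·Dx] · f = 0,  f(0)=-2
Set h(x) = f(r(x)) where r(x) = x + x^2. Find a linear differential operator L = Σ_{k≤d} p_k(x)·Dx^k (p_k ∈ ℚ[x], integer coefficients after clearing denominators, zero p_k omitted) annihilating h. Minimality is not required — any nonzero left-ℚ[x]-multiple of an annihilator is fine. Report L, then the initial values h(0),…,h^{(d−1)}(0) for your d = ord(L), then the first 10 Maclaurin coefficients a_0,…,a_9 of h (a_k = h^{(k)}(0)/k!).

f: a_k = -2, -6, -18, -54, -162, -486, -1458, -4374, -13122, -39366, …
f∘r: x↦r, Dx↦Dx/r' in L_f ⇒ L₀.
L = (3 + 6·x) + (-1 + 3·x + 3·x^2)·Dx  (order 1).
h: a_k = -2, -6, -24, -90, -342, -1296, -4914, -18630, -70632, -267786, …
ICs: h(0) = -2.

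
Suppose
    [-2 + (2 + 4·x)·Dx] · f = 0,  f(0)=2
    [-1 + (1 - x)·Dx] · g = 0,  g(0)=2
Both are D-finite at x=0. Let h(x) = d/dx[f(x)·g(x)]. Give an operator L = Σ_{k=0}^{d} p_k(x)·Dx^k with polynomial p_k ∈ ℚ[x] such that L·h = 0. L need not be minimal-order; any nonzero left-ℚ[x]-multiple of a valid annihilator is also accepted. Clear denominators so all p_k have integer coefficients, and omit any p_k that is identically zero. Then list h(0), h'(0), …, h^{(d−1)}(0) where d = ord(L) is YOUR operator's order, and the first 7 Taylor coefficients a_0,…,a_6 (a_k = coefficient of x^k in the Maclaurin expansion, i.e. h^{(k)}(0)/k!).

L = (3 + 12·x + 3·x^2) + (-2 - 3·x + 3·x^2 + 2·x^3)·Dx  (order 1).
h: a_k = 8, 12, 24, 22, 45, 45/2, 84, …
ICs: h(0) = 8.

f: a_k = 2, 2, -1, 1, -5/4, 7/4, -21/8, …
g: a_k = 2, 2, 2, 2, 2, 2, 2, …
L₀ := L_f ⊗_s L_g (sym. prod.), ord ≤ 1.
Differentiate: ansatz ord ≤ ord L₀ ⇒ L.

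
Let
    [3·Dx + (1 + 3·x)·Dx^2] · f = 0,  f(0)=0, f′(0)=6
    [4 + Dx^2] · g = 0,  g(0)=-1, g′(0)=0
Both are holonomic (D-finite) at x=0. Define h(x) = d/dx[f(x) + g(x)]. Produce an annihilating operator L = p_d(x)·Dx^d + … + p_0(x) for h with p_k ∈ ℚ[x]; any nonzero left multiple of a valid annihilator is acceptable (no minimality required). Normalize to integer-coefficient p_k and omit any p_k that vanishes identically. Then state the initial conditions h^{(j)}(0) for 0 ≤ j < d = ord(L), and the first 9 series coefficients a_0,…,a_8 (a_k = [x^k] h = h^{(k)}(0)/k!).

f: a_k = 0, 6, -9, 18, -81/2, 486/5, -243, 4374/7, -6561/4, …
g: a_k = -1, 0, 2, 0, -2/3, 0, 4/45, 0, -2/315, …
h₀=f+g: left-lcm gives L₀, ord ≤ 4.
h₀' ⇒ L via d/dx closure of L₀.
L = (348 + 144·x + 216·x^2) + (44 + 180·x + 216·x^2 + 216·x^3)·Dx + (87 + 36·x + 54·x^2)·Dx^2 + (11 + 45·x + 54·x^2 + 54·x^3)·Dx^3  (order 3).
h: a_k = 6, -14, 54, -494/3, 486, -21862/15, 4374, -4133446/315, 39366, …
ICs: h(0) = 6, h′(0) = -14, h′′(0) = 108.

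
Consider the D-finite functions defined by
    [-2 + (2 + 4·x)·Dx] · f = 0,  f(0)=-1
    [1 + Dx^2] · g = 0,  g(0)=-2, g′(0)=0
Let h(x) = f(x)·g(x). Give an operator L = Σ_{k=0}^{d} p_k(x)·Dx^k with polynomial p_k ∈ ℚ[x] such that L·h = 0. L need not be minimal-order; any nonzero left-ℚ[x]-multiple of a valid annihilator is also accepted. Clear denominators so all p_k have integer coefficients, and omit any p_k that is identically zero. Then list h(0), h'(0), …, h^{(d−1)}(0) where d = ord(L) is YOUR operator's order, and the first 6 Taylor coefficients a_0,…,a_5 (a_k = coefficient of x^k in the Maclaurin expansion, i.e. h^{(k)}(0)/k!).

L = (4 + 4·x + 4·x^2) + (-2 - 4·x)·Dx + (1 + 4·x + 4·x^2)·Dx^2  (order 2).
h: a_k = 2, 2, -2, 0, -2/3, 4/3, …
ICs: h(0) = 2, h′(0) = 2.

f: a_k = -1, -1, 1/2, -1/2, 5/8, -7/8, …
g: a_k = -2, 0, 1, 0, -1/12, 0, …
Product ⇒ symmetric product L₀, ord ≤ 2.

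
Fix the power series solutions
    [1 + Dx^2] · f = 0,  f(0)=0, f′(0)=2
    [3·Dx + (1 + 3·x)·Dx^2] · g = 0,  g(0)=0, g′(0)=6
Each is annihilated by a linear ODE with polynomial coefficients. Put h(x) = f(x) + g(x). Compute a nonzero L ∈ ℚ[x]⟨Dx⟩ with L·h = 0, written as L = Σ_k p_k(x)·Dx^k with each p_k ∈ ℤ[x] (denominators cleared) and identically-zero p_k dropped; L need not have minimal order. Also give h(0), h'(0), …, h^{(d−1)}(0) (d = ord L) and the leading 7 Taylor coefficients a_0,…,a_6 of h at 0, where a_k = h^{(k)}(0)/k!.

L = (165 + 18·x + 27·x^2)·Dx + (19 + 63·x + 27·x^2 + 27·x^3)·Dx^2 + (165 + 18·x + 27·x^2)·Dx^3 + (19 + 63·x + 27·x^2 + 27·x^3)·Dx^4  (order 4).
h: a_k = 0, 8, -9, 53/3, -81/2, 5833/60, -243, …
ICs: h(0) = 0, h′(0) = 8, h′′(0) = -18, h′′′(0) = 106.

f: a_k = 0, 2, 0, -1/3, 0, 1/60, 0, …
g: a_k = 0, 6, -9, 18, -81/2, 486/5, -243, …
h₀=f+g: left-lcm gives L₀, ord ≤ 4.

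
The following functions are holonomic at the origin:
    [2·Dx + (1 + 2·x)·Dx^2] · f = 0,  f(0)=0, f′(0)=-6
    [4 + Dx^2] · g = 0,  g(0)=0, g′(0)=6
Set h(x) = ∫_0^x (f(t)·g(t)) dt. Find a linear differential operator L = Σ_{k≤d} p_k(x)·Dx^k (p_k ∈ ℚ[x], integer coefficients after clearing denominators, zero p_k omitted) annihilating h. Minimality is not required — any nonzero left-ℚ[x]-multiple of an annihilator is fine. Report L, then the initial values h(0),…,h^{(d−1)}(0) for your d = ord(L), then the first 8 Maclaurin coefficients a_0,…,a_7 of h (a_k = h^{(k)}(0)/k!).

f: a_k = 0, -6, 6, -8, 12, -96/5, 32, -384/7, …
g: a_k = 0, 6, 0, -4, 0, 4/5, 0, -8/105, …
Sym-product of L_f,L_g gives L₀ (≤ ord 4).
h=∫h₀ ⇒ L = L₀·Dx.
L = (-48 + 192·x + 1216·x^2 + 2048·x^3 + 1024·x^4)·Dx + (32 + 320·x + 768·x^2 + 512·x^3)·Dx^2 + (160·x + 672·x^2 + 1024·x^3 + 512·x^4)·Dx^3 + (8 + 80·x + 192·x^2 + 128·x^3)·Dx^4 + (3 + 28·x + 92·x^2 + 128·x^3 + 64·x^4)·Dx^5  (order 5).
h: a_k = 0, 0, 0, -12, 9, -24/5, 8, -88/7, …
ICs: h(0) = 0, h′(0) = 0, h′′(0) = 0, h′′′(0) = -72, h′′′′(0) = 216.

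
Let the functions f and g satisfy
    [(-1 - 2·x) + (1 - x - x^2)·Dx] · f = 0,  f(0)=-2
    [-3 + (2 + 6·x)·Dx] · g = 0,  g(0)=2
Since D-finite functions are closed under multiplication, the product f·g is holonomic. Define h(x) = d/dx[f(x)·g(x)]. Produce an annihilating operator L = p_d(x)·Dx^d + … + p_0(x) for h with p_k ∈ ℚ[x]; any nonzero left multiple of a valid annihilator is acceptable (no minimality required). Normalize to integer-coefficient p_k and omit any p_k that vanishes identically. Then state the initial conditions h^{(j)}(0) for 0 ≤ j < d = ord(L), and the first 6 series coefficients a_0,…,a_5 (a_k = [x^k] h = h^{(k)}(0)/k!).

L = (19 + 186·x + 321·x^2 + 210·x^3 + 135·x^4) + (-10 - 34·x - 6·x^2 + 50·x^3 + 114·x^4 + 54·x^5)·Dx  (order 1).
h: a_k = -10, -19, -315/4, -739/8, -24295/64, -30117/128, …
ICs: h(0) = -10.

f: a_k = -2, -2, -4, -6, -10, -16, …
g: a_k = 2, 3, -9/4, 27/8, -405/64, 1701/128, …
Sym-product of L_f,L_g gives L₀ (≤ ord 1).
h=h₀': d/dx-closure on L₀ ⇒ L.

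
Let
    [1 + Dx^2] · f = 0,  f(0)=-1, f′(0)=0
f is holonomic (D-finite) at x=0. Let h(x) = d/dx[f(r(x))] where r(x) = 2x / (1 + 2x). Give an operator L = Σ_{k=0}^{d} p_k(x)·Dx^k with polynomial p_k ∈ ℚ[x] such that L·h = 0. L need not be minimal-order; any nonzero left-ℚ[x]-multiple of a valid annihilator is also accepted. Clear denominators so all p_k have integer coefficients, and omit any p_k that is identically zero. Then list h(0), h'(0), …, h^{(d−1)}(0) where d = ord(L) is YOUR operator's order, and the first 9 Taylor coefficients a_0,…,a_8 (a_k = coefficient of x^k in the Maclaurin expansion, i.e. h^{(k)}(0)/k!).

L = (28 + 96·x + 96·x^2) + (12 + 72·x + 144·x^2 + 96·x^3)·Dx + (1 + 8·x + 24·x^2 + 32·x^3 + 16·x^4)·Dx^2  (order 2).
h: a_k = 0, 4, -24, 280/3, -880/3, 12008/15, -9744/5, 267184/63, -281312/35, …
ICs: h(0) = 0, h′(0) = 4.

f: a_k = -1, 0, 1/2, 0, -1/24, 0, 1/720, 0, -1/40320, …
Substitute x→r, Dx→(1/r')Dx; clear ⇒ L₀.
h₀' ⇒ L via d/dx closure of L₀.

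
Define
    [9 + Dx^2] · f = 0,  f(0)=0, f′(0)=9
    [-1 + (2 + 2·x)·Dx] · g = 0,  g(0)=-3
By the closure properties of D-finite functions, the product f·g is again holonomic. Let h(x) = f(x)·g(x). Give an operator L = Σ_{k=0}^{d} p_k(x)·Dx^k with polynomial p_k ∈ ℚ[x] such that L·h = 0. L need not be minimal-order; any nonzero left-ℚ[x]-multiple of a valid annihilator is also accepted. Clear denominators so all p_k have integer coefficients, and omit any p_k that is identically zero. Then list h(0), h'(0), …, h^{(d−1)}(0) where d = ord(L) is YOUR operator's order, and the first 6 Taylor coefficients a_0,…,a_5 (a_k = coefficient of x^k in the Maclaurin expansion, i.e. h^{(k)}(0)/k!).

f: a_k = 0, 9, 0, -27/2, 0, 243/40, …
g: a_k = -3, -3/2, 3/8, -3/16, 15/128, -21/256, …
h₀=f·g: eliminate ⇒ L₀, order ≤ 2·1.
L = (39 + 72·x + 36·x^2) + (-4 - 4·x)·Dx + (4 + 8·x + 4·x^2)·Dx^2  (order 2).
h: a_k = 0, -27, -27/2, 351/8, 297/16, -14229/640, …
ICs: h(0) = 0, h′(0) = -27.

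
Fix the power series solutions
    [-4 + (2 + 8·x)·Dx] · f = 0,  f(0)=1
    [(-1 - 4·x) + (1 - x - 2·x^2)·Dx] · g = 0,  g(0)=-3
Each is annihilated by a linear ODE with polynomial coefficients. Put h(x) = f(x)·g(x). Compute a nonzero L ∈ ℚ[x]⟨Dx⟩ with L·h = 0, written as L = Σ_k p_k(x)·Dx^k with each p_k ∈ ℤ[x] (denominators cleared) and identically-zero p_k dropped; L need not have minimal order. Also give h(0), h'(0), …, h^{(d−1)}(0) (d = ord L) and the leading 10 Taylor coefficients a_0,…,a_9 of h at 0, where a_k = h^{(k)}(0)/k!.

L = (3 + 6·x + 12·x^2) + (-1 - 3·x + 6·x^2 + 8·x^3)·Dx  (order 1).
h: a_k = -3, -9, -9, -39, -27, -189, 9, -1161, 1431, -9471, …
ICs: h(0) = -3.

f: a_k = 1, 2, -2, 4, -10, 28, -84, 264, -858, 2860, …
g: a_k = -3, -3, -9, -15, -33, -63, -129, -255, -513, -1023, …
Sym-product of L_f,L_g gives L₀ (≤ ord 1).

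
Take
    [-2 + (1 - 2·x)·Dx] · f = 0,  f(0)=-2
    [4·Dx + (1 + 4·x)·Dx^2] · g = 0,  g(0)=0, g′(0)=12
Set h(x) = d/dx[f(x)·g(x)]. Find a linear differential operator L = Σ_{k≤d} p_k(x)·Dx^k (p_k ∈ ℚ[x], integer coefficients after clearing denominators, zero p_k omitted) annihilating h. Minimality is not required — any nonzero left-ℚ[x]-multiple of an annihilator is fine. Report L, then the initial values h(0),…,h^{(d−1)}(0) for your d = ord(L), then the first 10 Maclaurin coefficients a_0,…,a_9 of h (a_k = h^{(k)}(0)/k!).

L = 32 + (-2 + 40·x)·Dx + (-1 - 2·x + 8·x^2)·Dx^2  (order 2).
h: a_k = -24, 0, -384, 512, -4864, 64512/5, -340992/5, 8306688/35, -36360192/35, 83640320/21, …
ICs: h(0) = -24, h′(0) = 0.

f: a_k = -2, -4, -8, -16, -32, -64, -128, -256, -512, -1024, …
g: a_k = 0, 12, -24, 64, -192, 3072/5, -2048, 49152/7, -24576, 262144/3, …
f·g: L₀ = L_f ⊗_s L_g, ord ≤ 1·2.
h=h₀': d/dx-closure on L₀ ⇒ L.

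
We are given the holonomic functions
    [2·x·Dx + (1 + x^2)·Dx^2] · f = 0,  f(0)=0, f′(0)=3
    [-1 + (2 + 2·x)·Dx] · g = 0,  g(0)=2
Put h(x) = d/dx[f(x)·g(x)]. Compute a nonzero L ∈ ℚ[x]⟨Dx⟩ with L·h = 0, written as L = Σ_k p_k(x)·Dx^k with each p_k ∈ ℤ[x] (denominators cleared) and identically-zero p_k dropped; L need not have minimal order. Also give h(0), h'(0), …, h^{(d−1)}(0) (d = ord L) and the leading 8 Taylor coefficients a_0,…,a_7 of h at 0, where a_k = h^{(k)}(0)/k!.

L = (5 + 40·x + 2·x^2 - 24·x^3 - 3·x^4) + (28 + 84·x + 72·x^2 - 56·x^3 - 84·x^4 - 12·x^5)·Dx + (12 + 8·x - 12·x^2 - 16·x^3 - 28·x^4 - 24·x^5 - 4·x^6)·Dx^2  (order 2).
h: a_k = 6, 6, -33/4, -5/2, 389/64, 1227/320, -18853/2560, -11167/4480, …
ICs: h(0) = 6, h′(0) = 6.

f: a_k = 0, 3, 0, -1, 0, 3/5, 0, -3/7, …
g: a_k = 2, 1, -1/4, 1/8, -5/64, 7/128, -21/512, 33/1024, …
h₀=f·g: eliminate ⇒ L₀, order ≤ 2·1.
h₀' ⇒ L via d/dx closure of L₀.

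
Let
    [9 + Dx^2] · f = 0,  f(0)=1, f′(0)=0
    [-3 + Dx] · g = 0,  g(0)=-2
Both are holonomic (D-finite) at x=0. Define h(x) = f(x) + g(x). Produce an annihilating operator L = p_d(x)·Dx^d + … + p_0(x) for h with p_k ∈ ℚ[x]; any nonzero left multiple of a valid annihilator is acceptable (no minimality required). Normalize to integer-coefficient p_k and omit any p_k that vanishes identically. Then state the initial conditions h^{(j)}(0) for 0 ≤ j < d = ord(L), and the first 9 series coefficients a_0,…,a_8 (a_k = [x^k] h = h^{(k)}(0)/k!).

L = -27 + 9·Dx - 3·Dx^2 + Dx^3  (order 3).
h: a_k = -1, -6, -27/2, -9, -27/8, -81/20, -243/80, -243/280, -729/4480, …
ICs: h(0) = -1, h′(0) = -6, h′′(0) = -27.

f: a_k = 1, 0, -9/2, 0, 27/8, 0, -81/80, 0, 729/4480, …
g: a_k = -2, -6, -9, -9, -27/4, -81/20, -81/40, -243/280, -729/2240, …
f+g: L₀ = lclm(L_f,L_g), ord ≤ 2+1.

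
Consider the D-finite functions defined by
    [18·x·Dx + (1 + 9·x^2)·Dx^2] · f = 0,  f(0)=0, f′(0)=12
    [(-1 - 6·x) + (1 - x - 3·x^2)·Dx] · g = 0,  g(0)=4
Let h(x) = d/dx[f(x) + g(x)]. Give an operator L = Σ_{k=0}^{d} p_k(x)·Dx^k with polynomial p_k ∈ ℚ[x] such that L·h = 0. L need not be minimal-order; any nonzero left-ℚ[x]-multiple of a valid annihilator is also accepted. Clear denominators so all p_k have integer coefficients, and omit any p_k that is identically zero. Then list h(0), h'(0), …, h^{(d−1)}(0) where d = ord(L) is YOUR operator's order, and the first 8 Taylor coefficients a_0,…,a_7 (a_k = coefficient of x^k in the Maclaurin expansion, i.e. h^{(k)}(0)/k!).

L = (72 - 288·x - 4428·x^2 - 9720·x^3 - 33534·x^4 - 13122·x^6) + (-30 - 180·x - 144·x^2 - 1728·x^3 - 9153·x^4 - 23814·x^5 - 2187·x^6 - 13122·x^7)·Dx + (4 + 14·x + 114·x^2 - 36·x^3 + 459·x^4 - 1539·x^5 - 2430·x^6 - 729·x^7 - 2187·x^8)·Dx^2  (order 2).
h: a_k = 16, 32, -24, 304, 1772, 2328, -2672, 16256, …
ICs: h(0) = 16, h′(0) = 32.

f: a_k = 0, 12, 0, -36, 0, 972/5, 0, -8748/7, …
g: a_k = 4, 4, 16, 28, 76, 160, 388, 868, …
L₀ := lclm(L_f,L_g); ord L₀ ≤ 2+1.
Differentiate: ansatz ord ≤ ord L₀ ⇒ L.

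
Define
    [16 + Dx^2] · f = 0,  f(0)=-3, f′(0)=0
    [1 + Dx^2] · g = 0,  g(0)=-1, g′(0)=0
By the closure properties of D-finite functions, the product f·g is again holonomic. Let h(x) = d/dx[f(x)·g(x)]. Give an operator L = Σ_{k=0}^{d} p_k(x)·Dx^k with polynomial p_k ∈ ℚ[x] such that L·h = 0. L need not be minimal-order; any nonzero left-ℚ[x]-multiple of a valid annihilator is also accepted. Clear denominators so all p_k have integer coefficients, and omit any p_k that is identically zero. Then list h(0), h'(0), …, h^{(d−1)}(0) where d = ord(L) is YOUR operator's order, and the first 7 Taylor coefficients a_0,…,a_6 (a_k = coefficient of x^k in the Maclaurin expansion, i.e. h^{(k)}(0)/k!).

L = 225 + 34·Dx^2 + Dx^4  (order 4).
h: a_k = 0, -51, 0, 353/2, 0, -8177/40, 0, …
ICs: h(0) = 0, h′(0) = -51, h′′(0) = 0, h′′′(0) = 1059.

f: a_k = -3, 0, 24, 0, -32, 0, 256/15, …
g: a_k = -1, 0, 1/2, 0, -1/24, 0, 1/720, …
Sym-product of L_f,L_g gives L₀ (≤ ord 4).
h=h₀': d/dx-closure on L₀ ⇒ L.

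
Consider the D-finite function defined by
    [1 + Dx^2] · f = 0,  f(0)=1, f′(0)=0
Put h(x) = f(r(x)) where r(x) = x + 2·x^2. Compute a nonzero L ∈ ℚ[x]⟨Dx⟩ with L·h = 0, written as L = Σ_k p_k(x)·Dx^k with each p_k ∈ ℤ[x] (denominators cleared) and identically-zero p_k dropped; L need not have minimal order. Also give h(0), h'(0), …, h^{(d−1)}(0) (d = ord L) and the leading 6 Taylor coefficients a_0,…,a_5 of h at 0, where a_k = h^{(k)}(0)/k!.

L = (1 + 12·x + 48·x^2 + 64·x^3) - 4·Dx + (1 + 4·x)·Dx^2  (order 2).
h: a_k = 1, 0, -1/2, -2, -47/24, 1/3, …
ICs: h(0) = 1, h′(0) = 0.

f: a_k = 1, 0, -1/2, 0, 1/24, 0, …
Substitute x→r, Dx→(1/r')Dx; clear ⇒ L₀.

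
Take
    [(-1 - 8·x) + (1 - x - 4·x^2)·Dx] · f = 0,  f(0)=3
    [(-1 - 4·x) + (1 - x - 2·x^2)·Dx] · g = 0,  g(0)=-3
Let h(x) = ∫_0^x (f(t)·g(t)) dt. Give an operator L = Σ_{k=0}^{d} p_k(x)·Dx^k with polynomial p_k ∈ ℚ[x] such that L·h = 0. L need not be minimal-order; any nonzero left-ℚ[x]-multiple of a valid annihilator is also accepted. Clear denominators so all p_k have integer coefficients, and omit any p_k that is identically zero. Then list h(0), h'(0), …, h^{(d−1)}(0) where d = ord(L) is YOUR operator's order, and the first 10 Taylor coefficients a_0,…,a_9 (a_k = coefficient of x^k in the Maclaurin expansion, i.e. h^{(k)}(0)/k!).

f: a_k = 3, 3, 15, 27, 87, 195, 543, 1323, 3495, 8787, …
g: a_k = -3, -3, -9, -15, -33, -63, -129, -255, -513, -1023, …
h₀=f·g: eliminate ⇒ L₀, order ≤ 1·1.
∫: right-multiply L₀ by Dx.
L = (-2 - 10·x + 18·x^2 + 32·x^3)·Dx + (1 - 2·x - 5·x^2 + 6·x^3 + 8·x^4)·Dx^2  (order 2).
h: a_k = 0, -9, -9, -27, -99/2, -621/5, -267, -639, -5823/4, -3453, …
ICs: h(0) = 0, h′(0) = -9.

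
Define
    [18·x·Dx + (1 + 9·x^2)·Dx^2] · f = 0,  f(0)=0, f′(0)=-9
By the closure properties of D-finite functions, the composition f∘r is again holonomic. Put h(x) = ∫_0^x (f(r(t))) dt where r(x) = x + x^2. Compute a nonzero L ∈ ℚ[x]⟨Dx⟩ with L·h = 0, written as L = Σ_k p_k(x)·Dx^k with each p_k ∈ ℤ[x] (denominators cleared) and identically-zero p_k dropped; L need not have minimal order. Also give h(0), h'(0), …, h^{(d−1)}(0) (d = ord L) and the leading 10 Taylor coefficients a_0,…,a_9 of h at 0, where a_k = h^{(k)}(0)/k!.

f: a_k = 0, -9, 0, 27, 0, -729/5, 0, 6561/7, 0, -6561, …
h₀=f(r): pull back L_f along r ⇒ L₀.
h=∫₀ˣh₀: take L = L₀·Dx.
L = (-2 + 18·x + 72·x^2 + 108·x^3 + 54·x^4)·Dx^2 + (1 + 2·x + 9·x^2 + 36·x^3 + 45·x^4 + 18·x^5)·Dx^3  (order 3).
h: a_k = 0, 0, -9/2, -3, 27/4, 81/5, -54/5, -702/7, -3645/56, 567, …
ICs: h(0) = 0, h′(0) = 0, h′′(0) = -9.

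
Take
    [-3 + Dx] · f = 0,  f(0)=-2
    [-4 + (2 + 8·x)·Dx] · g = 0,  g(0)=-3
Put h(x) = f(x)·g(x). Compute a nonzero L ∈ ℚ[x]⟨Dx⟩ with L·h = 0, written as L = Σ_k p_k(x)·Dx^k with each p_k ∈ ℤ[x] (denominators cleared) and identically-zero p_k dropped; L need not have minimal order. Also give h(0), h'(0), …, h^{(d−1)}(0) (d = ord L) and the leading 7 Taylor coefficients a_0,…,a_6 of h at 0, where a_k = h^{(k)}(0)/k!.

L = (-5 - 12·x) + (1 + 4·x)·Dx  (order 1).
h: a_k = 6, 30, 51, 69, 129/4, 1893/20, -1377/8, …
ICs: h(0) = 6.

f: a_k = -2, -6, -9, -9, -27/4, -81/20, -81/40, …
g: a_k = -3, -6, 6, -12, 30, -84, 252, …
f·g: L₀ = L_f ⊗_s L_g, ord ≤ 1·1.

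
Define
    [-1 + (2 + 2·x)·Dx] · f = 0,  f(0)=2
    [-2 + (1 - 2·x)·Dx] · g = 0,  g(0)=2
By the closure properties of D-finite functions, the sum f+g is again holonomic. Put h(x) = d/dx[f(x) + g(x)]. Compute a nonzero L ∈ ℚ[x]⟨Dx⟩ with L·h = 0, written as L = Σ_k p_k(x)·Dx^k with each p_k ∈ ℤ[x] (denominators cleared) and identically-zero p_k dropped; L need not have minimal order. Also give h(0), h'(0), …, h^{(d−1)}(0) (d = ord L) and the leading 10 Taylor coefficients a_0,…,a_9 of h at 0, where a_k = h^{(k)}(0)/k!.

f: a_k = 2, 1, -1/4, 1/8, -5/64, 7/128, -21/512, 33/1024, -429/16384, 715/32768, …
g: a_k = 2, 4, 8, 16, 32, 64, 128, 256, 512, 1024, …
f+g: L₀ = lclm(L_f,L_g), ord ≤ 1+1.
h₀' ⇒ L via d/dx closure of L₀.
L = (-20 - 8·x) + (-31 - 68·x - 28·x^2)·Dx + (6 - 2·x - 16·x^2 - 8·x^3)·Dx^2  (order 2).
h: a_k = 5, 31/2, 387/8, 2043/16, 40995/128, 196545/256, 1835239/1024, 8388179/2048, 301996323/32768, 1342165125/65536, …
ICs: h(0) = 5, h′(0) = 31/2.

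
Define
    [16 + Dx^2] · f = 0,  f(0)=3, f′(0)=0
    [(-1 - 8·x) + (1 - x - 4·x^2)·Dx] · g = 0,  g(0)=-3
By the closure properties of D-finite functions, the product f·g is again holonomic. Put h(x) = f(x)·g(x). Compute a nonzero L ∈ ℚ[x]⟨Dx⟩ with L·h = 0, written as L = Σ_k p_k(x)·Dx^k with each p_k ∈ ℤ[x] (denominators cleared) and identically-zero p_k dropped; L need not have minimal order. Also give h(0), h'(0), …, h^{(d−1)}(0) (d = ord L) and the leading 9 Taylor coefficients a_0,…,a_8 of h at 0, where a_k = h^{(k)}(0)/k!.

L = (-8 + 16·x + 64·x^2) + (2 + 16·x)·Dx + (-1 + x + 4·x^2)·Dx^2  (order 2).
h: a_k = -9, -9, 27, -9, 3, -33, 151/5, -509/5, 153/35, …
ICs: h(0) = -9, h′(0) = -9.

f: a_k = 3, 0, -24, 0, 32, 0, -256/15, 0, 512/105, …
g: a_k = -3, -3, -15, -27, -87, -195, -543, -1323, -3495, …
h₀=f·g: eliminate ⇒ L₀, order ≤ 2·1.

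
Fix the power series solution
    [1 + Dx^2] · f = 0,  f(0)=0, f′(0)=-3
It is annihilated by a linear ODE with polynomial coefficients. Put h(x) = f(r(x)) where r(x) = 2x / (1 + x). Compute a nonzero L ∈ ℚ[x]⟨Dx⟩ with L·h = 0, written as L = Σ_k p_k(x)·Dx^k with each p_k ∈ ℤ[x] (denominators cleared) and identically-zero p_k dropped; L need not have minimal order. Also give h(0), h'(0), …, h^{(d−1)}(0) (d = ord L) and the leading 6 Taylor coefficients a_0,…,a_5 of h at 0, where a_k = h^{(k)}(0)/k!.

L = 4 + (2 + 6·x + 6·x^2 + 2·x^3)·Dx + (1 + 4·x + 6·x^2 + 4·x^3 + x^4)·Dx^2  (order 2).
h: a_k = 0, -6, 6, -2, -6, 86/5, …
ICs: h(0) = 0, h′(0) = -6.

f: a_k = 0, -3, 0, 1/2, 0, -1/40, …
h₀=f(r): pull back L_f along r ⇒ L₀.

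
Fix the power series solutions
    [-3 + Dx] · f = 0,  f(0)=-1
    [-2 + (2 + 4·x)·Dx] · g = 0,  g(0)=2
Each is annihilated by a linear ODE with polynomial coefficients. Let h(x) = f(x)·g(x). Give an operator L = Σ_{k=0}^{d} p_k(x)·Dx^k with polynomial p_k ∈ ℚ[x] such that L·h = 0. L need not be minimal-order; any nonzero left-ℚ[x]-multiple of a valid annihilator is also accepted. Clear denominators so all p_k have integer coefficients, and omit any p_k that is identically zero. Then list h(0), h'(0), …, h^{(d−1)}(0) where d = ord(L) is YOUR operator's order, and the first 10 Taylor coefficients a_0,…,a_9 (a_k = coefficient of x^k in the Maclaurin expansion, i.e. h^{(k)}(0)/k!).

f: a_k = -1, -3, -9/2, -9/2, -27/8, -81/40, -81/80, -243/560, -729/4480, -243/4480, …
g: a_k = 2, 2, -1, 1, -5/4, 7/4, -21/8, 33/8, -429/64, 715/64, …
Sym-product of L_f,L_g gives L₀ (≤ ord 1).
L = (-4 - 6·x) + (1 + 2·x)·Dx  (order 1).
h: a_k = -2, -8, -14, -16, -13, -44/5, -21/5, -96/35, 39/140, -11/5, …
ICs: h(0) = -2.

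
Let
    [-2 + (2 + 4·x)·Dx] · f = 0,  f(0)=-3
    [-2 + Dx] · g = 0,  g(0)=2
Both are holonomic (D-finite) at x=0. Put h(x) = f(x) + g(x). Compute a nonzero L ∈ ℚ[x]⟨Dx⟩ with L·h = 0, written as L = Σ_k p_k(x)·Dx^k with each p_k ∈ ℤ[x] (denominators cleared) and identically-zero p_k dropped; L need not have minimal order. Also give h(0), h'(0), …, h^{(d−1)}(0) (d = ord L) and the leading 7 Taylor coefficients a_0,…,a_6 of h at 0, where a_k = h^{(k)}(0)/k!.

f: a_k = -3, -3, 3/2, -3/2, 15/8, -21/8, 63/16, …
g: a_k = 2, 4, 4, 8/3, 4/3, 8/15, 8/45, …
L₀ := lclm(L_f,L_g); ord L₀ ≤ 1+1.
L = (6 + 8·x) + (-5 - 16·x - 16·x^2)·Dx + (1 + 6·x + 8·x^2)·Dx^2  (order 2).
h: a_k = -1, 1, 11/2, 7/6, 77/24, -251/120, 2963/720, …
ICs: h(0) = -1, h′(0) = 1.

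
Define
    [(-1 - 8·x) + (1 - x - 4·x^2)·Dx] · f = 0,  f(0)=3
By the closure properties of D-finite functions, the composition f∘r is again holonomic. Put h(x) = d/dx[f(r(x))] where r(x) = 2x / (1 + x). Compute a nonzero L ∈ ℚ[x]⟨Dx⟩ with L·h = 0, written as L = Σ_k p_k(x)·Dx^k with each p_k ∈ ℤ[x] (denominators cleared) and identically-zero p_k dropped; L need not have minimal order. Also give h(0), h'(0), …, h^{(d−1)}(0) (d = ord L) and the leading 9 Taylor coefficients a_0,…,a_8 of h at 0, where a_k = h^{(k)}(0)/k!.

L = (18 + 102·x + 918·x^2 + 578·x^3) + (-1 - 18·x + 306·x^3 + 289·x^4)·Dx  (order 1).
h: a_k = 6, 108, 306, 3672, 8670, 93636, 206346, 2122416, 4510134, …
ICs: h(0) = 6.

f: a_k = 3, 3, 15, 27, 87, 195, 543, 1323, 3495, …
Change of var in L_f (x↦r) gives L₀.
Differentiate: ansatz ord ≤ ord L₀ ⇒ L.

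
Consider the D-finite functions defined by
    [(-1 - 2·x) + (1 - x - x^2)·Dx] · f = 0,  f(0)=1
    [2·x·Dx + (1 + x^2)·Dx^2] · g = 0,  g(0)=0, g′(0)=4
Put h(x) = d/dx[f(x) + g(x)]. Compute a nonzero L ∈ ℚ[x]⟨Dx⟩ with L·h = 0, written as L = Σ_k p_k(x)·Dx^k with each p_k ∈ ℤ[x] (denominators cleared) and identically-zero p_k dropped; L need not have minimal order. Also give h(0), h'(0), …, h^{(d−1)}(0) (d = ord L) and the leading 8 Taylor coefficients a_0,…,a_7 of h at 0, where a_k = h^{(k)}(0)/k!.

L = (-4 + 16·x + 64·x^2 + 72·x^3 + 66·x^4 + 6·x^6) + (10 + 24·x + 28·x^2 + 60·x^3 + 65·x^4 + 50·x^5 + 3·x^6 + 6·x^7)·Dx + (-2 - 2·x - 2·x^2 + 8·x^3 + 5·x^4 + 11·x^5 + 6·x^6 + x^7 + x^8)·Dx^2  (order 2).
h: a_k = 5, 4, 5, 20, 44, 78, 143, 272, …
ICs: h(0) = 5, h′(0) = 4.

f: a_k = 1, 1, 2, 3, 5, 8, 13, 21, …
g: a_k = 0, 4, 0, -4/3, 0, 4/5, 0, -4/7, …
f+g: L₀ = lclm(L_f,L_g), ord ≤ 1+2.
h=h₀': d/dx-closure on L₀ ⇒ L.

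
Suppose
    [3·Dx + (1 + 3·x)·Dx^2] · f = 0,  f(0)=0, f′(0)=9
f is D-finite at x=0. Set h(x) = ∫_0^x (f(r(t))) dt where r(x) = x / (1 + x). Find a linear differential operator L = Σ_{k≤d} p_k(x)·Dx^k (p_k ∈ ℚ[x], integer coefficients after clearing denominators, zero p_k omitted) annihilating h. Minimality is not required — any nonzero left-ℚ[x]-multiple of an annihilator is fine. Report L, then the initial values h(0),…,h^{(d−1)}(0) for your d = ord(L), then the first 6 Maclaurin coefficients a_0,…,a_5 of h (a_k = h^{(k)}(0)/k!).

f: a_k = 0, 9, -27/2, 27, -243/4, 729/5, …
Change of var in L_f (x↦r) gives L₀.
Integrate: L := L₀·Dx.
L = (5 + 8·x)·Dx^2 + (1 + 5·x + 4·x^2)·Dx^3  (order 3).
h: a_k = 0, 0, 9/2, -15/2, 63/4, -153/4, …
ICs: h(0) = 0, h′(0) = 0, h′′(0) = 9.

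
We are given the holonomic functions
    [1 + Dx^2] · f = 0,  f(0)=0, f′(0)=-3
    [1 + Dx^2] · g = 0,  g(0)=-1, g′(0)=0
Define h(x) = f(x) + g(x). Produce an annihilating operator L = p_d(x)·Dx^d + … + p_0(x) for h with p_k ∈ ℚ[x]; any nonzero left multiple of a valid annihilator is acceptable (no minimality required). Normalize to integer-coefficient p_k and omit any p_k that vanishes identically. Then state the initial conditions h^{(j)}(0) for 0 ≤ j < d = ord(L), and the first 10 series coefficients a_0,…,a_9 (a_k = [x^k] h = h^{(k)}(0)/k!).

L = 1 + Dx^2  (order 2).
h: a_k = -1, -3, 1/2, 1/2, -1/24, -1/40, 1/720, 1/1680, -1/40320, -1/120960, …
ICs: h(0) = -1, h′(0) = -3.

f: a_k = 0, -3, 0, 1/2, 0, -1/40, 0, 1/1680, 0, -1/120960, …
g: a_k = -1, 0, 1/2, 0, -1/24, 0, 1/720, 0, -1/40320, 0, …
f+g: L₀ = lclm(L_f,L_g), ord ≤ 2+2.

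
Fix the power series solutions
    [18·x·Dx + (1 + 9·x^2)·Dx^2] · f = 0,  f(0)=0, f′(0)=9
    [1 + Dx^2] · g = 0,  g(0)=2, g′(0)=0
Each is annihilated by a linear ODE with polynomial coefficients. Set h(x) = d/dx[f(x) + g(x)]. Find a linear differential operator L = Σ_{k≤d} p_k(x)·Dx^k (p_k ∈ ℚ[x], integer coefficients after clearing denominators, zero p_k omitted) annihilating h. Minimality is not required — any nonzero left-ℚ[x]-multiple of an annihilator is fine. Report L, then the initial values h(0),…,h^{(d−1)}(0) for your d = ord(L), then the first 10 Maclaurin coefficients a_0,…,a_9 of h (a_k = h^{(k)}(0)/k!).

f: a_k = 0, 9, 0, -27, 0, 729/5, 0, -6561/7, 0, 6561, …
g: a_k = 2, 0, -1, 0, 1/12, 0, -1/360, 0, 1/20160, 0, …
L₀ := lclm(L_f,L_g); ord L₀ ≤ 2+2.
h=h₀': d/dx-closure on L₀ ⇒ L.
L = (-1926·x + 17820·x^3 + 1458·x^5) + (-17 + 351·x^2 + 4617·x^4 + 729·x^6)·Dx + (-1926·x + 17820·x^3 + 1458·x^5)·Dx^2 + (-17 + 351·x^2 + 4617·x^4 + 729·x^6)·Dx^3  (order 3).
h: a_k = 9, -2, -81, 1/3, 729, -1/60, -6561, 1/2520, 59049, -1/181440, …
ICs: h(0) = 9, h′(0) = -2, h′′(0) = -162.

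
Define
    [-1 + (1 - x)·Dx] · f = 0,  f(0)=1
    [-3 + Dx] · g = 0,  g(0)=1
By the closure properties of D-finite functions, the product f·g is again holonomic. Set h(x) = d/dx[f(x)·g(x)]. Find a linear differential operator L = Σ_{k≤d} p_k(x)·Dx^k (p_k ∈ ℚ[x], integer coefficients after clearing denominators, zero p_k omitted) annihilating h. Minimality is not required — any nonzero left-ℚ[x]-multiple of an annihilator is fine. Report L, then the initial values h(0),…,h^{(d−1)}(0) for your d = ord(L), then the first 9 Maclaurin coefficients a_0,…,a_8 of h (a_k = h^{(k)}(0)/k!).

f: a_k = 1, 1, 1, 1, 1, 1, 1, 1, 1, …
g: a_k = 1, 3, 9/2, 9/2, 27/8, 81/40, 81/80, 243/560, 729/4480, …
Sym-product of L_f,L_g gives L₀ (≤ ord 1).
h₀' ⇒ L via d/dx closure of L₀.
L = (17 - 24·x + 9·x^2) + (-4 + 7·x - 3·x^2)·Dx  (order 1).
h: a_k = 4, 17, 39, 131/2, 92, 4659/40, 5557/40, 89641/560, 202239/1120, …
ICs: h(0) = 4.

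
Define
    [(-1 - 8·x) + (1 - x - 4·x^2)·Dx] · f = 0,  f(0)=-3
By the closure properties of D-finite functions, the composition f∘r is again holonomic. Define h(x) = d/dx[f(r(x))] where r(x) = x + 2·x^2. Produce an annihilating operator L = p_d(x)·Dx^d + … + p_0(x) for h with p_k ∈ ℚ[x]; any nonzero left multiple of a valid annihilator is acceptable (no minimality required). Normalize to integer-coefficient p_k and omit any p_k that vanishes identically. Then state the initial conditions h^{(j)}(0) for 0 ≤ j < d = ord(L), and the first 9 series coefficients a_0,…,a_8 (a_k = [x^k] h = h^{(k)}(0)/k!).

f: a_k = -3, -3, -15, -27, -87, -195, -543, -1323, -3495, …
Change of var in L_f (x↦r) gives L₀.
Derive L from L₀ (diff closure).
L = (14 + 20·x + 120·x^2 + 320·x^3 + 320·x^4) + (-1 - 3·x + 10·x^2 + 40·x^3 + 80·x^4 + 64·x^5)·Dx  (order 1).
h: a_k = -3, -42, -261, -1236, -6075, -28782, -128961, -572712, -2504871, …
ICs: h(0) = -3.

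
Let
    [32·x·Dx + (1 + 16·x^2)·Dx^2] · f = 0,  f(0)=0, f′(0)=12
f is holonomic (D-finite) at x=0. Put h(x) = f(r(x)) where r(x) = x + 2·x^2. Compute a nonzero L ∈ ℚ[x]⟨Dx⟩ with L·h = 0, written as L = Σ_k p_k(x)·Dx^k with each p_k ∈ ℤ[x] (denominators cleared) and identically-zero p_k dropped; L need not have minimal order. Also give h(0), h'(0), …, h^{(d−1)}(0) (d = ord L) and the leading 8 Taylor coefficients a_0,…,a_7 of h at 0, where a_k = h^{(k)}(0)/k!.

f: a_k = 0, 12, 0, -64, 0, 3072/5, 0, -49152/7, …
L₀ from L_f via x↦r, Dx↦r'^{-1}Dx.
L = (-4 + 32·x + 256·x^2 + 768·x^3 + 768·x^4)·Dx + (1 + 4·x + 16·x^2 + 128·x^3 + 320·x^4 + 256·x^5)·Dx^2  (order 2).
h: a_k = 0, 12, 24, -64, -384, -768/5, 5632, 122880/7, …
ICs: h(0) = 0, h′(0) = 12.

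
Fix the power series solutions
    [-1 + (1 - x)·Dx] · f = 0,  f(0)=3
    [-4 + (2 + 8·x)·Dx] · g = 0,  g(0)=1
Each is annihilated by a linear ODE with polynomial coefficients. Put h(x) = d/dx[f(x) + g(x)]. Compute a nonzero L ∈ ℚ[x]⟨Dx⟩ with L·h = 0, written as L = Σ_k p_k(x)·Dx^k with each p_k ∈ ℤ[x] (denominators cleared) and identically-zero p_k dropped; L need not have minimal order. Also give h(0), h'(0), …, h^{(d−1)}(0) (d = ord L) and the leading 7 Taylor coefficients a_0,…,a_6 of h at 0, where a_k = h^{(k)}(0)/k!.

f: a_k = 3, 3, 3, 3, 3, 3, 3, …
g: a_k = 1, 2, -2, 4, -10, 28, -84, …
L₀ := lclm(L_f,L_g); ord L₀ ≤ 1+1.
Differentiate: ansatz ord ≤ ord L₀ ⇒ L.
L = (-18 - 12·x) + (3 - 36·x - 42·x^2)·Dx + (2 + 9·x + x^2 - 12·x^3)·Dx^2  (order 2).
h: a_k = 5, 2, 21, -28, 155, -486, 1869, …
ICs: h(0) = 5, h′(0) = 2.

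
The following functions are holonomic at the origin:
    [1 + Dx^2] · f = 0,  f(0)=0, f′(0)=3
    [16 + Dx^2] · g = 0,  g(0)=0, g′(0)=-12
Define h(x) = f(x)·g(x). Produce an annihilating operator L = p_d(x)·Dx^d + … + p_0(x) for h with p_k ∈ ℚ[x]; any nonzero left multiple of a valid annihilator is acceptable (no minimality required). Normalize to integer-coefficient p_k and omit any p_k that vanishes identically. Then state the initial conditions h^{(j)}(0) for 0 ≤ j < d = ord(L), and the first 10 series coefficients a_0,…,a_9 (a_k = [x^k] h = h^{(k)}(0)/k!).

f: a_k = 0, 3, 0, -1/2, 0, 1/40, 0, -1/1680, 0, 1/120960, …
g: a_k = 0, -12, 0, 32, 0, -128/5, 0, 1024/105, 0, -2048/945, …
Sym-product of L_f,L_g gives L₀ (≤ ord 4).
L = 225 + 34·Dx^2 + Dx^4  (order 4).
h: a_k = 0, 0, -36, 0, 102, 0, -931/10, 0, 6001/140, 0, …
ICs: h(0) = 0, h′(0) = 0, h′′(0) = -72, h′′′(0) = 0.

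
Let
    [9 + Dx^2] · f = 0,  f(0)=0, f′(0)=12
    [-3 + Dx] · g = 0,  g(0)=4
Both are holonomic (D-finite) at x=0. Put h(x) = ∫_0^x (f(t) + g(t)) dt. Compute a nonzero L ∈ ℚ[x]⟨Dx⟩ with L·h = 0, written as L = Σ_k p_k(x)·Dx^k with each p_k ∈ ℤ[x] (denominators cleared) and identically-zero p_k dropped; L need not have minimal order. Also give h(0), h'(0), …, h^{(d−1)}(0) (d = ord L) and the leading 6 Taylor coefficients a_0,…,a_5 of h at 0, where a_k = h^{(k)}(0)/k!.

f: a_k = 0, 12, 0, -18, 0, 81/10, …
g: a_k = 4, 12, 18, 18, 27/2, 81/10, …
f+g: L₀ = lclm(L_f,L_g), ord ≤ 2+1.
Integrate: L := L₀·Dx.
L = -27·Dx + 9·Dx^2 - 3·Dx^3 + Dx^4  (order 4).
h: a_k = 0, 4, 12, 6, 0, 27/10, …
ICs: h(0) = 0, h′(0) = 4, h′′(0) = 24, h′′′(0) = 36.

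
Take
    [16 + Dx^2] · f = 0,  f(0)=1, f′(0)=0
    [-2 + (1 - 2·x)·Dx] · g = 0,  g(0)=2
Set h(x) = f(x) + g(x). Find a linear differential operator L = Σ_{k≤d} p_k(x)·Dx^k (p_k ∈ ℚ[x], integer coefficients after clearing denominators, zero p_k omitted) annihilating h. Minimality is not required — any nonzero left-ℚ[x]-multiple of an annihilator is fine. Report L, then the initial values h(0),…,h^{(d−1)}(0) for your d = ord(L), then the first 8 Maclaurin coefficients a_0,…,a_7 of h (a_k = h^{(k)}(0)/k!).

f: a_k = 1, 0, -8, 0, 32/3, 0, -256/45, 0, …
g: a_k = 2, 4, 8, 16, 32, 64, 128, 256, …
L₀ := lclm(L_f,L_g); ord L₀ ≤ 2+1.
L = (-160 + 256·x - 256·x^2) + (48 - 224·x + 384·x^2 - 256·x^3)·Dx + (-10 + 16·x - 16·x^2)·Dx^2 + (3 - 14·x + 24·x^2 - 16·x^3)·Dx^3  (order 3).
h: a_k = 3, 4, 0, 16, 128/3, 64, 5504/45, 256, …
ICs: h(0) = 3, h′(0) = 4, h′′(0) = 0.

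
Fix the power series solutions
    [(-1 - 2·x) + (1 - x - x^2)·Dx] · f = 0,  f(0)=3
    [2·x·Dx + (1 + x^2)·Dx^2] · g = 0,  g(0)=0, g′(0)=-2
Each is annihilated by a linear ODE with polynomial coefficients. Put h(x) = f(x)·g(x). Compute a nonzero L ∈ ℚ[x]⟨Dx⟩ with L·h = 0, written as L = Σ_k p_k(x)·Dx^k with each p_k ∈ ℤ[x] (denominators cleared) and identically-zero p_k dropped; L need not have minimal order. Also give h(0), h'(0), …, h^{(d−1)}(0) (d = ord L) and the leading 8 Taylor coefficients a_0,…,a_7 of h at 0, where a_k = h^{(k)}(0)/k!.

L = (2 + 2·x + 6·x^2) + (2 + 2·x + 4·x^2 + 6·x^3)·Dx + (-1 + x + x^3 + x^4)·Dx^2  (order 2).
h: a_k = 0, -6, -6, -10, -16, -136/5, -216/5, -2434/35, …
ICs: h(0) = 0, h′(0) = -6.

f: a_k = 3, 3, 6, 9, 15, 24, 39, 63, …
g: a_k = 0, -2, 0, 2/3, 0, -2/5, 0, 2/7, …
Sym-product of L_f,L_g gives L₀ (≤ ord 2).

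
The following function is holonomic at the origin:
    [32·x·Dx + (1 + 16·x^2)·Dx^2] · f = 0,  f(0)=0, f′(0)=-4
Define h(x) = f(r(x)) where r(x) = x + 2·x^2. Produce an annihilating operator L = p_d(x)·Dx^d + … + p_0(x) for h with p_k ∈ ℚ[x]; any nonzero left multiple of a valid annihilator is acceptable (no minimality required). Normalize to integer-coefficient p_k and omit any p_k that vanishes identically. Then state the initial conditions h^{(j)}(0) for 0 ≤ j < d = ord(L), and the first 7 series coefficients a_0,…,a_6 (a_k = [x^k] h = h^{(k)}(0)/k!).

L = (-4 + 32·x + 256·x^2 + 768·x^3 + 768·x^4)·Dx + (1 + 4·x + 16·x^2 + 128·x^3 + 320·x^4 + 256·x^5)·Dx^2  (order 2).
h: a_k = 0, -4, -8, 64/3, 128, 256/5, -5632/3, …
ICs: h(0) = 0, h′(0) = -4.

f: a_k = 0, -4, 0, 64/3, 0, -1024/5, 0, …
Substitute x→r, Dx→(1/r')Dx; clear ⇒ L₀.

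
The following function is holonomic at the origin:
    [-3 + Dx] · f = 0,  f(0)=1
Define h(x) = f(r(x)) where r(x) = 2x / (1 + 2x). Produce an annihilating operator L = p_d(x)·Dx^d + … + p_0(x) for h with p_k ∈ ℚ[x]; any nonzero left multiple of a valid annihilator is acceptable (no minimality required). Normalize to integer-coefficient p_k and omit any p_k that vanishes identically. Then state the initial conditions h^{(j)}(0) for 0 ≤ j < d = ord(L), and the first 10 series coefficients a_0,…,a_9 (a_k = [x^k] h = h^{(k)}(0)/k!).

L = -6 + (1 + 4·x + 4·x^2)·Dx  (order 1).
h: a_k = 1, 6, 6, -12, 6, 84/5, -276/5, 3288/35, -3246/35, -852/35, …
ICs: h(0) = 1.

f: a_k = 1, 3, 9/2, 9/2, 27/8, 81/40, 81/80, 243/560, 729/4480, 243/4480, …
h₀=f(r): pull back L_f along r ⇒ L₀.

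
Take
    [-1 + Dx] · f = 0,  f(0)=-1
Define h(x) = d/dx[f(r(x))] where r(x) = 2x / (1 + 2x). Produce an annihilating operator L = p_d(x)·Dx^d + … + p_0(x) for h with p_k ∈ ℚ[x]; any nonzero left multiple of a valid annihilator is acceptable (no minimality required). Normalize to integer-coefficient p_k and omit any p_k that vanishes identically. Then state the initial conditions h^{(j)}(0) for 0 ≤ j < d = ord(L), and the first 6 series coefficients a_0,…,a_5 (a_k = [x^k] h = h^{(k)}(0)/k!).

f: a_k = -1, -1, -1/2, -1/6, -1/24, -1/120, …
h₀=f(r): pull back L_f along r ⇒ L₀.
Differentiate: ansatz ord ≤ ord L₀ ⇒ L.
L = (-2 - 8·x) + (-1 - 4·x - 4·x^2)·Dx  (order 1).
h: a_k = -2, 4, -4, -8/3, 76/3, -1208/15, …
ICs: h(0) = -2.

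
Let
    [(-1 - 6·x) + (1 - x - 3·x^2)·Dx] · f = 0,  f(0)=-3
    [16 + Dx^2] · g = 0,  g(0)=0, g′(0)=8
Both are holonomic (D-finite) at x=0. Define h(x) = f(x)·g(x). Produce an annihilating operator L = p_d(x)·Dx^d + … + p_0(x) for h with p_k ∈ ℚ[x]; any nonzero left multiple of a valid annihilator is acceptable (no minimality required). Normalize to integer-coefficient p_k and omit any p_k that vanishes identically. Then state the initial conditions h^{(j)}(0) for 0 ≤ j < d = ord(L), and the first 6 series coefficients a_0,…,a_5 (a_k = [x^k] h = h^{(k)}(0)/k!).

L = (-10 + 16·x + 48·x^2) + (2 + 12·x)·Dx + (-1 + x + 3·x^2)·Dx^2  (order 2).
h: a_k = 0, -24, -24, -32, -104, -1256/5, …
ICs: h(0) = 0, h′(0) = -24.

f: a_k = -3, -3, -12, -21, -57, -120, …
g: a_k = 0, 8, 0, -64/3, 0, 256/15, …
f·g: L₀ = L_f ⊗_s L_g, ord ≤ 1·2.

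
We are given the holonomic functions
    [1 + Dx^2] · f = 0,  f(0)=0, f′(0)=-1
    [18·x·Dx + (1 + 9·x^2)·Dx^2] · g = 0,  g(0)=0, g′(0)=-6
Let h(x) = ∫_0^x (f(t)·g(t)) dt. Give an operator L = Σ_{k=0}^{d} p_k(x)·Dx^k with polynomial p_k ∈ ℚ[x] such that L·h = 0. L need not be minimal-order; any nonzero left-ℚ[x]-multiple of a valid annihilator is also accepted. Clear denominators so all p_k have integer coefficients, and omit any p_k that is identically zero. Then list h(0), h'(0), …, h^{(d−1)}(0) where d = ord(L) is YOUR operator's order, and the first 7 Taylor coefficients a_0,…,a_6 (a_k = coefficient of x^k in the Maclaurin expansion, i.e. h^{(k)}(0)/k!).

L = (370 + 9594·x^2 + 4131·x^4 + 2916·x^6 + 6561·x^8)·Dx + (684·x + 6804·x^3 + 8748·x^5 + 26244·x^7)·Dx^2 + (380 + 9792·x^2 + 5346·x^4 + 5832·x^6 + 13122·x^8)·Dx^3 + (684·x + 6804·x^3 + 8748·x^5 + 26244·x^7)·Dx^4 + (10 + 198·x^2 + 1215·x^4 + 2916·x^6 + 6561·x^8)·Dx^5  (order 5).
h: a_k = 0, 0, 0, 2, 0, -19/5, 0, …
ICs: h(0) = 0, h′(0) = 0, h′′(0) = 0, h′′′(0) = 12, h′′′′(0) = 0.

f: a_k = 0, -1, 0, 1/6, 0, -1/120, 0, …
g: a_k = 0, -6, 0, 18, 0, -486/5, 0, …
h₀=f·g: eliminate ⇒ L₀, order ≤ 2·2.
h=∫h₀ ⇒ L = L₀·Dx.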